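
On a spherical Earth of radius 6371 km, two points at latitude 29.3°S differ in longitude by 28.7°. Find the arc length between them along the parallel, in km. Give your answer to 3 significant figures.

2780 km

Arc length along a parallel = R cos φ · Δλ (with Δλ in radians).
= 6371 × cos 29.3° × (28.7° × π/180) = 6371 × 0.8721 × 0.5009 ≈ 2780 km.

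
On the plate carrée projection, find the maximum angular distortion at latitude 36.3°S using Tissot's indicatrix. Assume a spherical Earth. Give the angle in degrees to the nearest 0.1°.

12.3°

Plate carrée maps x = Rλ, y = Rφ. The meridian scale is h = 1 and the parallel scale is k = 1/cos φ = sec φ.
At 36.3°: h = 1.000, k = 1.241; principal scales a = 1.241, b = 1.000.
sin(ω/2) = (a − b)/(a + b) = 0.2408/2.241 = 0.1075, so ω = 2 arcsin(0.1075) ≈ 12.3°.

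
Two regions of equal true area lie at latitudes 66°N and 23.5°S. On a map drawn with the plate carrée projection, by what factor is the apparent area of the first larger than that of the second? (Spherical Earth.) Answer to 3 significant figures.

Plate carrée maps x = Rλ, y = Rφ. The meridian scale is h = 1 and the parallel scale is k = 1/cos φ = sec φ.
Areal scale at 66°: h·k = 1.000 × 2.459 = 2.459.
Areal scale at 23.5°: h·k = 1.000 × 1.090 = 1.090.
Ratio = 2.459/1.090 ≈ 2.25.

2.25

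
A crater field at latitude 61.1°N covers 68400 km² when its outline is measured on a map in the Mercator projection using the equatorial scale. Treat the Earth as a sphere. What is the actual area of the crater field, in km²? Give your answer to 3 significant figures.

For Mercator, h = k = sec φ (a conformal cylindrical projection has a single point scale, 1/cos φ).
Areal scale = k² = sec²φ = 1/cos²(61.1°) = 1/0.4833² = 4.282.
True area = apparent / (areal scale) = 68400 / 4.282 ≈ 16000 km².

16000 km²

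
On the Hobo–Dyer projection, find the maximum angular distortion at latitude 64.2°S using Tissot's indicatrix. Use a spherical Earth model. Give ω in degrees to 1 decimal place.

Hobo–Dyer is a cylindrical equal-area projection with standard parallels at ±37.5°. Cylindrical equal-area (φ₀ = 37.5°): h = cos φ / cos 37.5° along meridians, k = cos 37.5° / cos φ along parallels; h·k = 1.
At 64.2°: h = 0.5486, k = 1.823; principal scales a = 1.823, b = 0.5486.
sin(ω/2) = (a − b)/(a + b) = 1.274/2.371 = 0.5373, so ω = 2 arcsin(0.5373) ≈ 65.0°.

65.0°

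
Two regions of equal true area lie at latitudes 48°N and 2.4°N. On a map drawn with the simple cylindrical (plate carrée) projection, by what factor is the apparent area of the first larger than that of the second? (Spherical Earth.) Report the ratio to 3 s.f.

For the equirectangular projection with φ₀ = 0 (plate carrée), h = 1 along meridians and k = sec φ along parallels.
Areal scale at 48°: h·k = 1.000 × 1.494 = 1.494.
Areal scale at 2.4°: h·k = 1.000 × 1.001 = 1.001.
Ratio = 1.494/1.001 ≈ 1.49.

1.49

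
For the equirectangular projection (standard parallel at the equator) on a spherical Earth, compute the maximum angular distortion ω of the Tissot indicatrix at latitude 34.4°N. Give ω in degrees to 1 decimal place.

For the equirectangular projection with φ₀ = 0 (plate carrée), h = 1 along meridians and k = sec φ along parallels.
At 34.4°: h = 1.000, k = 1.212; principal scales a = 1.212, b = 1.000.
sin(ω/2) = (a − b)/(a + b) = 0.2120/2.212 = 0.09582, so ω = 2 arcsin(0.09582) ≈ 11.0°.

11.0°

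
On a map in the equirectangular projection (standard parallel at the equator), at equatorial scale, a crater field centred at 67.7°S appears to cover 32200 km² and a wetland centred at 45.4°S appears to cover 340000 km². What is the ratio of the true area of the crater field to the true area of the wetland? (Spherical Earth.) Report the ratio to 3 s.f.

0.0512

On the plate carrée, areal scale = h·k = 1 × sec φ, so true area = apparent × cos φ.
True area of crater field: 32200 × cos(67.7°) = 32200 × 0.3795 = 12220 km².
True area of wetland: 340000 × cos(45.4°) = 340000 × 0.7022 = 238700 km².
Ratio = 12220 / 238700 ≈ 0.0512.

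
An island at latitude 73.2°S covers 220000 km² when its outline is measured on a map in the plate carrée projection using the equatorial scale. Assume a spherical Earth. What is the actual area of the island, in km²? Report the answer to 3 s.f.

63600 km²

In the plate carrée (x = Rλ, y = Rφ), meridians are true-scale (h = 1) and parallels are stretched by k = sec φ.
Areal scale = h·k = 1 × sec φ; at 73.2°, h = 1.000, k = 3.460, so h·k = 3.460.
True area = apparent / (areal scale) = 220000 / 3.460 ≈ 63600 km².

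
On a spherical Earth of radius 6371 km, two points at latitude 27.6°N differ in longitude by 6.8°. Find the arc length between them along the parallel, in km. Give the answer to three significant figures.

670 km

Arc length along a parallel = R cos φ · Δλ (with Δλ in radians).
= 6371 × cos 27.6° × (6.8° × π/180) = 6371 × 0.8862 × 0.1187 ≈ 670 km.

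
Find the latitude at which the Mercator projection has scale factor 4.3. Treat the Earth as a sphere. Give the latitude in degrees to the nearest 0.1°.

Mercator scale is k = sec φ = 1/cos φ.
1/cos φ = 4.3  ⇒  cos φ = 0.2326  ⇒  φ = arccos(0.2326) ≈ 76.6°.

76.6°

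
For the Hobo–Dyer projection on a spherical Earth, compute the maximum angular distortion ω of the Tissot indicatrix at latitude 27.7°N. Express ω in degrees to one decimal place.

The Hobo–Dyer projection is cylindrical equal-area with φ₀ = 37.5°. Cylindrical equal-area (φ₀ = 37.5°): h = cos φ / cos 37.5° along meridians, k = cos 37.5° / cos φ along parallels; h·k = 1.
At 27.7°: h = 1.116, k = 0.8960; principal scales a = 1.116, b = 0.8960.
sin(ω/2) = (a − b)/(a + b) = 0.2200/2.012 = 0.1093, so ω = 2 arcsin(0.1093) ≈ 12.6°.

12.6°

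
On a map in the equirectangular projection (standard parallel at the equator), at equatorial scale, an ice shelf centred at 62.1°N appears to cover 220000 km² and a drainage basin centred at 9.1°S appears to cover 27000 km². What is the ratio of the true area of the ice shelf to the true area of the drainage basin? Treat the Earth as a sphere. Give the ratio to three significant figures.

3.86

Plate carrée has h = 1 and k = sec φ, giving areal scale sec φ; true area = (apparent area) · cos φ.
True area of ice shelf: 220000 × cos(62.1°) = 220000 × 0.4679 = 102900 km².
True area of drainage basin: 27000 × cos(9.1°) = 27000 × 0.9874 = 26660 km².
Ratio = 102900 / 26660 ≈ 3.86.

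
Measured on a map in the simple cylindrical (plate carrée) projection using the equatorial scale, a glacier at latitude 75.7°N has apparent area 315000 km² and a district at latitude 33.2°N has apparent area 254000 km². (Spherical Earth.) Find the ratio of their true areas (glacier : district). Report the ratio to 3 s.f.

On the plate carrée, areal scale = h·k = 1 × sec φ, so true area = apparent × cos φ.
True area of glacier: 315000 × cos(75.7°) = 315000 × 0.2470 = 77800 km².
True area of district: 254000 × cos(33.2°) = 254000 × 0.8368 = 212500 km².
Ratio = 77800 / 212500 ≈ 0.366.

0.366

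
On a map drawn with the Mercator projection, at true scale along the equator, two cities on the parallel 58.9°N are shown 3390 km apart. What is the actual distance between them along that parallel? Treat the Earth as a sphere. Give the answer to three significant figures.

The Mercator projection is conformal; its linear scale factor is the same in every direction and equals sec φ = 1/cos φ.
Along the parallel at 58.9°, map distances are exaggerated by k = sec 58.9° = 1.936.
True distance = 3390 / 1.936 = 3390 × cos 58.9° ≈ 1750 km.

1750 km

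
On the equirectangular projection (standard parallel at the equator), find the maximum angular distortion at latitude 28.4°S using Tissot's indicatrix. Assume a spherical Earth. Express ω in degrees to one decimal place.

Plate carrée maps x = Rλ, y = Rφ. The meridian scale is h = 1 and the parallel scale is k = 1/cos φ = sec φ.
At 28.4°: h = 1.000, k = 1.137; principal scales a = 1.137, b = 1.000.
sin(ω/2) = (a − b)/(a + b) = 0.1368/2.137 = 0.06403, so ω = 2 arcsin(0.06403) ≈ 7.3°.

7.3°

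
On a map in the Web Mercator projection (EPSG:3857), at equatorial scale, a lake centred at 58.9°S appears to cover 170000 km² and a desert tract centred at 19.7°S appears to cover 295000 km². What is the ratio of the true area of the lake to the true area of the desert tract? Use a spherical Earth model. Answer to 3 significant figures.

Since Mercator area scale is 1/cos²φ, the true area equals the apparent area multiplied by cos²φ.
True area of lake: 170000 × cos²(58.9°) = 170000 × 0.2668 = 45360 km².
True area of desert tract: 295000 × cos²(19.7°) = 295000 × 0.8864 = 261500 km².
Ratio = 45360 / 261500 ≈ 0.173.

0.173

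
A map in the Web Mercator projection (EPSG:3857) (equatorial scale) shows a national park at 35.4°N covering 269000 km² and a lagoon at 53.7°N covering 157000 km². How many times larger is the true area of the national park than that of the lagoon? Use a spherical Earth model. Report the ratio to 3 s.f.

3.25

Mercator's areal exaggeration is sec²φ; hence true area = (apparent area) · cos²φ.
True area of national park: 269000 × cos²(35.4°) = 269000 × 0.6644 = 178700 km².
True area of lagoon: 157000 × cos²(53.7°) = 157000 × 0.3505 = 55030 km².
Ratio = 178700 / 55030 ≈ 3.25.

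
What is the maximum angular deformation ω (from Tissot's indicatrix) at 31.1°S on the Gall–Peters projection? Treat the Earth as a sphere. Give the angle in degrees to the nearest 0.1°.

21.8°

The Gall–Peters projection is cylindrical equal-area with φ₀ = 45°. Cylindrical equal-area (φ₀ = 45°): h = cos φ / cos 45° along meridians, k = cos 45° / cos φ along parallels; h·k = 1.
At 31.1°: h = 1.211, k = 0.8258; principal scales a = 1.211, b = 0.8258.
sin(ω/2) = (a − b)/(a + b) = 0.3851/2.037 = 0.1891, so ω = 2 arcsin(0.1891) ≈ 21.8°.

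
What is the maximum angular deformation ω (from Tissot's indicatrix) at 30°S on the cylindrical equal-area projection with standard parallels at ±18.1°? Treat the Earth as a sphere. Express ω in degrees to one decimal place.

Cylindrical equal-area (φ₀ = 18.1°): h = cos φ / cos 18.1° along meridians, k = cos 18.1° / cos φ along parallels; h·k = 1.
At 30°: h = 0.9111, k = 1.098; principal scales a = 1.098, b = 0.9111.
sin(ω/2) = (a − b)/(a + b) = 0.1864/2.009 = 0.09282, so ω = 2 arcsin(0.09282) ≈ 10.7°.

10.7°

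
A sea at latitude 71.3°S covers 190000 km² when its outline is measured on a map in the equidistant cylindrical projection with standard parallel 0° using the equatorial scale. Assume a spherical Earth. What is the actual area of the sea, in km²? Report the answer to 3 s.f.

In the plate carrée (x = Rλ, y = Rφ), meridians are true-scale (h = 1) and parallels are stretched by k = sec φ.
Areal scale = h·k = 1 × sec φ; at 71.3°, h = 1.000, k = 3.119, so h·k = 3.119.
True area = apparent / (areal scale) = 190000 / 3.119 ≈ 60900 km².

60900 km²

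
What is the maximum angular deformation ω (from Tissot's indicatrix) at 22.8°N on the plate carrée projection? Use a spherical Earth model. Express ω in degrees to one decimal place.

In the plate carrée (x = Rλ, y = Rφ), meridians are true-scale (h = 1) and parallels are stretched by k = sec φ.
At 22.8°: h = 1.000, k = 1.085; principal scales a = 1.085, b = 1.000.
sin(ω/2) = (a − b)/(a + b) = 0.08476/2.085 = 0.04066, so ω = 2 arcsin(0.04066) ≈ 4.7°.

4.7°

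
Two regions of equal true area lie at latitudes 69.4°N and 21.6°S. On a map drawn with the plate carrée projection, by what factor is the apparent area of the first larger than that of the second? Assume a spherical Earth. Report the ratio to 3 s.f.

2.64

In the plate carrée (x = Rλ, y = Rφ), meridians are true-scale (h = 1) and parallels are stretched by k = sec φ.
Areal scale at 69.4°: h·k = 1.000 × 2.842 = 2.842.
Areal scale at 21.6°: h·k = 1.000 × 1.076 = 1.076.
Ratio = 2.842/1.076 ≈ 2.64.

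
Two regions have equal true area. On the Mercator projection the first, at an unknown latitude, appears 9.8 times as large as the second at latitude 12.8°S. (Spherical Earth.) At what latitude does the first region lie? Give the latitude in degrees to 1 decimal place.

71.9°

On Mercator, (apparent₁)/(apparent₂) = sec²φ₁ / sec²φ₂ when true areas are equal.
cos²φ₂ / cos²φ₁ = 9.8  ⇒  cos φ₁ = cos 12.8° / √9.8 = 0.9751/3.130 = 0.3115.
φ₁ = arccos(0.3115) ≈ 71.9°.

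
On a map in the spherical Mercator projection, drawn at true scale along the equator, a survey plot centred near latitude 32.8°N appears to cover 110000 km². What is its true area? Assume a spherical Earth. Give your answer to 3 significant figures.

Mercator is conformal, so the point scale is isotropic: h = k = sec φ = 1/cos φ.
Areal scale = k² = sec²φ = 1/cos²(32.8°) = 1/0.8406² = 1.415.
True area = apparent / (areal scale) = 110000 / 1.415 ≈ 77700 km².

77700 km²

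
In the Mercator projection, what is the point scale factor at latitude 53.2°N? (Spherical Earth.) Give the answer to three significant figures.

1.67

For Mercator, h = k = sec φ (a conformal cylindrical projection has a single point scale, 1/cos φ).
k = 1/cos 53.2° = 1/0.5990 = 1.669.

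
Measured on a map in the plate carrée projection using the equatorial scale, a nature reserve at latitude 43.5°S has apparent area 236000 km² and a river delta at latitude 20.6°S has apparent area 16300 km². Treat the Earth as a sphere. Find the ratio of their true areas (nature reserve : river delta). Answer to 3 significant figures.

On the plate carrée, areal scale = h·k = 1 × sec φ, so true area = apparent × cos φ.
True area of nature reserve: 236000 × cos(43.5°) = 236000 × 0.7254 = 171200 km².
True area of river delta: 16300 × cos(20.6°) = 16300 × 0.9361 = 15260 km².
Ratio = 171200 / 15260 ≈ 11.2.

11.2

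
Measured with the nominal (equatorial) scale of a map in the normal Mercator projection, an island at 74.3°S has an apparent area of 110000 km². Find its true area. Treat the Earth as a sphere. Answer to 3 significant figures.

8050 km²

Mercator is conformal, so the point scale is isotropic: h = k = sec φ = 1/cos φ.
Areal scale = k² = sec²φ = 1/cos²(74.3°) = 1/0.2706² = 13.66.
True area = apparent / (areal scale) = 110000 / 13.66 ≈ 8050 km².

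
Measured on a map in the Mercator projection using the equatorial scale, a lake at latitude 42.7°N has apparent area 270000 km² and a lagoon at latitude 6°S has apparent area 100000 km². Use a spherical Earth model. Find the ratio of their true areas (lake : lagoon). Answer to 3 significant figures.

1.47

On Mercator the areal scale is sec²φ, so true area = apparent × cos²φ.
True area of lake: 270000 × cos²(42.7°) = 270000 × 0.5401 = 145800 km².
True area of lagoon: 100000 × cos²(6°) = 100000 × 0.9891 = 98910 km².
Ratio = 145800 / 98910 ≈ 1.47.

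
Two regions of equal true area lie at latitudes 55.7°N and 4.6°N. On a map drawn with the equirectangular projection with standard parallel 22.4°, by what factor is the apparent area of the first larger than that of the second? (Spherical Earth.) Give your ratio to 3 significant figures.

The equidistant cylindrical projection with φ₀ = 22.4° has h = 1 (meridians true) and k = cos φ₀ / cos φ along parallels.
Areal scale at 55.7°: h·k = 1.000 × 1.641 = 1.641.
Areal scale at 4.6°: h·k = 1.000 × 0.9275 = 0.9275.
Ratio = 1.641/0.9275 ≈ 1.77.

1.77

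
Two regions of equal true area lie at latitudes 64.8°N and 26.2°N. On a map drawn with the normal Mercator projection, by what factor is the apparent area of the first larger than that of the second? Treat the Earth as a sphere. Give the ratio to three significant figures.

Mercator areal scale is sec²φ.
At 64.8°: sec²(64.8°) = 1/0.4258² = 5.516.
At 26.2°: sec²(26.2°) = 1/0.8973² = 1.242.
Ratio = 5.516/1.242 = cos²(26.2°)/cos²(64.8°) ≈ 4.44.

4.44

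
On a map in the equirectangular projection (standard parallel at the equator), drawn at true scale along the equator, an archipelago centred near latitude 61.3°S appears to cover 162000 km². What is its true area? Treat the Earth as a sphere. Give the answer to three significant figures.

For the equirectangular projection with φ₀ = 0 (plate carrée), h = 1 along meridians and k = sec φ along parallels.
Areal scale = h·k = 1 × sec φ; at 61.3°, h = 1.000, k = 2.082, so h·k = 2.082.
True area = apparent / (areal scale) = 162000 / 2.082 ≈ 77800 km².

77800 km²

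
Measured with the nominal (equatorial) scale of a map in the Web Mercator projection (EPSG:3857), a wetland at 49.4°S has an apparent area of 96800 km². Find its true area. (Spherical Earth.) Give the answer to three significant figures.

41000 km²

For Mercator, h = k = sec φ (a conformal cylindrical projection has a single point scale, 1/cos φ).
Areal scale = k² = sec²φ = 1/cos²(49.4°) = 1/0.6508² = 2.361.
True area = apparent / (areal scale) = 96800 / 2.361 ≈ 41000 km².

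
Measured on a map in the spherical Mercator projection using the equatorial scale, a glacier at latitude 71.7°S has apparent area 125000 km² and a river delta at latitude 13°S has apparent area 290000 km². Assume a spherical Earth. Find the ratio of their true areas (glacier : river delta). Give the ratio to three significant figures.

On Mercator the areal scale is sec²φ, so true area = apparent × cos²φ.
True area of glacier: 125000 × cos²(71.7°) = 125000 × 0.09859 = 12320 km².
True area of river delta: 290000 × cos²(13°) = 290000 × 0.9494 = 275300 km².
Ratio = 12320 / 275300 ≈ 0.0448.

0.0448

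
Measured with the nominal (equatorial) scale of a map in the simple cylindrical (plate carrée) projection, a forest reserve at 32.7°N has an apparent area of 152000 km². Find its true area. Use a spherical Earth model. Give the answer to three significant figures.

128000 km²

Plate carrée maps x = Rλ, y = Rφ. The meridian scale is h = 1 and the parallel scale is k = 1/cos φ = sec φ.
Areal scale = h·k = 1 × sec φ; at 32.7°, h = 1.000, k = 1.188, so h·k = 1.188.
True area = apparent / (areal scale) = 152000 / 1.188 ≈ 128000 km².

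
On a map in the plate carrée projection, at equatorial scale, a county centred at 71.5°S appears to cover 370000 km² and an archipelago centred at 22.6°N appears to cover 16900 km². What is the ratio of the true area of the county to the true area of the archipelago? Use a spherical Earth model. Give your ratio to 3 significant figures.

7.52

On the plate carrée, areal scale = h·k = 1 × sec φ, so true area = apparent × cos φ.
True area of county: 370000 × cos(71.5°) = 370000 × 0.3173 = 117400 km².
True area of archipelago: 16900 × cos(22.6°) = 16900 × 0.9232 = 15600 km².
Ratio = 117400 / 15600 ≈ 7.52.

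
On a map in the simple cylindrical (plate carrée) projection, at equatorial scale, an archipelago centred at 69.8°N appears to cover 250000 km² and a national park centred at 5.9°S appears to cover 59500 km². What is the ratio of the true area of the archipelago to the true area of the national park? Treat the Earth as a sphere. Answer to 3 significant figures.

Plate carrée has h = 1 and k = sec φ, giving areal scale sec φ; true area = (apparent area) · cos φ.
True area of archipelago: 250000 × cos(69.8°) = 250000 × 0.3453 = 86320 km².
True area of national park: 59500 × cos(5.9°) = 59500 × 0.9947 = 59180 km².
Ratio = 86320 / 59180 ≈ 1.46.

1.46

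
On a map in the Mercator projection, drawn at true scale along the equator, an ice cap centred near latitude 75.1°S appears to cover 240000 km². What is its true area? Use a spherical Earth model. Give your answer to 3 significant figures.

Mercator is conformal, so the point scale is isotropic: h = k = sec φ = 1/cos φ.
Areal scale = k² = sec²φ = 1/cos²(75.1°) = 1/0.2571² = 15.12.
True area = apparent / (areal scale) = 240000 / 15.12 ≈ 15900 km².

15900 km²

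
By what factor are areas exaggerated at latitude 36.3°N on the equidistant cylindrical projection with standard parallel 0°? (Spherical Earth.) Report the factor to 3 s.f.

1.24

For the equirectangular projection with φ₀ = 0 (plate carrée), h = 1 along meridians and k = sec φ along parallels.
Areal scale = h·k = 1 × sec φ; at 36.3°, h = 1.000, k = 1.241, so h·k = 1.241.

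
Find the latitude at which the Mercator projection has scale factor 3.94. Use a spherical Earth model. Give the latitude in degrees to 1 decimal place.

75.3°

Mercator scale is k = sec φ = 1/cos φ.
1/cos φ = 3.94  ⇒  cos φ = 0.2538  ⇒  φ = arccos(0.2538) ≈ 75.3°.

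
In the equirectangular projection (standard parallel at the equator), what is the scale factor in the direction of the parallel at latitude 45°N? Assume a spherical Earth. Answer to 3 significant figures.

Plate carrée maps x = Rλ, y = Rφ. The meridian scale is h = 1 and the parallel scale is k = 1/cos φ = sec φ.
k = 1/cos 45° = 1/0.7071 = 1.414.

1.41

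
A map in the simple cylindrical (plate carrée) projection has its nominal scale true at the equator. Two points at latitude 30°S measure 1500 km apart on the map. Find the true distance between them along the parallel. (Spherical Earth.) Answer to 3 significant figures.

In the plate carrée (x = Rλ, y = Rφ), meridians are true-scale (h = 1) and parallels are stretched by k = sec φ.
Along the parallel at 30°, map distances are exaggerated by k = sec 30° = 1.155.
True distance = 1500 / 1.155 = 1500 × cos 30° ≈ 1300 km.

1300 km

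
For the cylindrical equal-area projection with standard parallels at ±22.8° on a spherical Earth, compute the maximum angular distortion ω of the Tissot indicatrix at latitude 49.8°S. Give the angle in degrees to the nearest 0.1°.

40.0°

A cylindrical equal-area projection with standard parallel φ₀ has meridian scale h = cos φ / cos φ₀ and parallel scale k = cos φ₀ / cos φ (so areas are preserved, h·k = 1).
At 49.8°: h = 0.7002, k = 1.428; principal scales a = 1.428, b = 0.7002.
sin(ω/2) = (a − b)/(a + b) = 0.7281/2.128 = 0.3421, so ω = 2 arcsin(0.3421) ≈ 40.0°.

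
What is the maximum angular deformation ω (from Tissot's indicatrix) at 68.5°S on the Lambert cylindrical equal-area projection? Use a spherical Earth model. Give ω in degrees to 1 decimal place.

99.5°

The Lambert cylindrical equal-area projection is the cylindrical equal-area projection with its standard parallel at the equator (φ₀ = 0). A cylindrical equal-area projection with standard parallel φ₀ has meridian scale h = cos φ / cos φ₀ and parallel scale k = cos φ₀ / cos φ (so areas are preserved, h·k = 1).
At 68.5°: h = 0.3665, k = 2.729; principal scales a = 2.729, b = 0.3665.
sin(ω/2) = (a − b)/(a + b) = 2.362/3.095 = 0.7632, so ω = 2 arcsin(0.7632) ≈ 99.5°.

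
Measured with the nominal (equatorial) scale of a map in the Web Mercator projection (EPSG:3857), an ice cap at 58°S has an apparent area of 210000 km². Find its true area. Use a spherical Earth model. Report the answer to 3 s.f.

59000 km²

Mercator is conformal, so the point scale is isotropic: h = k = sec φ = 1/cos φ.
Areal scale = k² = sec²φ = 1/cos²(58°) = 1/0.5299² = 3.561.
True area = apparent / (areal scale) = 210000 / 3.561 ≈ 59000 km².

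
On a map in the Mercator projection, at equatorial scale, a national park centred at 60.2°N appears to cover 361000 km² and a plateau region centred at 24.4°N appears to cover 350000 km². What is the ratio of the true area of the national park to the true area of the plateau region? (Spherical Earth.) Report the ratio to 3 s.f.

Mercator's areal exaggeration is sec²φ; hence true area = (apparent area) · cos²φ.
True area of national park: 361000 × cos²(60.2°) = 361000 × 0.2470 = 89160 km².
True area of plateau region: 350000 × cos²(24.4°) = 350000 × 0.8293 = 290300 km².
Ratio = 89160 / 290300 ≈ 0.307.

0.307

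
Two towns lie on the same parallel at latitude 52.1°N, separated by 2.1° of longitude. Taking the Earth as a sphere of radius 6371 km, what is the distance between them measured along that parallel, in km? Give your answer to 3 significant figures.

Arc length along a parallel = R cos φ · Δλ (with Δλ in radians).
= 6371 × cos 52.1° × (2.1° × π/180) = 6371 × 0.6143 × 0.03665 ≈ 143 km.

143 km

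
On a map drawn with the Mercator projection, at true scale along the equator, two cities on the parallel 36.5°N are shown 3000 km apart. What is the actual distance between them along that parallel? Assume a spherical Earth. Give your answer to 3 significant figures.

The Mercator projection is conformal; its linear scale factor is the same in every direction and equals sec φ = 1/cos φ.
Along the parallel at 36.5°, map distances are exaggerated by k = sec 36.5° = 1.244.
True distance = 3000 / 1.244 = 3000 × cos 36.5° ≈ 2410 km.

2410 km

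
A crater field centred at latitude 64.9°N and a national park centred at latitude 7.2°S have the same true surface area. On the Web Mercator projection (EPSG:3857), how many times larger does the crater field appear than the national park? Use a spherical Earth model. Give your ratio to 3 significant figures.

On Mercator, area is exaggerated by sec²φ = 1/cos²φ.
At 64.9°: sec²(64.9°) = 1/0.4242² = 5.557.
At 7.2°: sec²(7.2°) = 1/0.9921² = 1.016.
Ratio = 5.557/1.016 = cos²(7.2°)/cos²(64.9°) ≈ 5.47.

5.47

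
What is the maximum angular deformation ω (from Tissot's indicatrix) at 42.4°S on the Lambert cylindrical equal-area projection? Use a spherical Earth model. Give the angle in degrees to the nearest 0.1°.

34.2°

The Lambert cylindrical equal-area projection is the cylindrical equal-area projection with its standard parallel at the equator (φ₀ = 0). Cylindrical equal-area (φ₀ = 0°): h = cos φ / cos 0° along meridians, k = cos 0° / cos φ along parallels; h·k = 1.
At 42.4°: h = 0.7385, k = 1.354; principal scales a = 1.354, b = 0.7385.
sin(ω/2) = (a − b)/(a + b) = 0.6157/2.093 = 0.2942, so ω = 2 arcsin(0.2942) ≈ 34.2°.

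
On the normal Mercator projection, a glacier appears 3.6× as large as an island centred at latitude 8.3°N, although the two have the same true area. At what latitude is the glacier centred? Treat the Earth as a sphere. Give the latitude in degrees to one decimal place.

On Mercator, (apparent₁)/(apparent₂) = sec²φ₁ / sec²φ₂ when true areas are equal.
cos²φ₂ / cos²φ₁ = 3.6  ⇒  cos φ₁ = cos 8.3° / √3.6 = 0.9895/1.897 = 0.5215.
φ₁ = arccos(0.5215) ≈ 58.6°.

58.6°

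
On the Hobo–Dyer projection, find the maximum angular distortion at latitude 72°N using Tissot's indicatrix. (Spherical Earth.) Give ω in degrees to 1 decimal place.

Hobo–Dyer is a cylindrical equal-area projection with standard parallels at ±37.5°. Cylindrical equal-area (φ₀ = 37.5°): h = cos φ / cos 37.5° along meridians, k = cos 37.5° / cos φ along parallels; h·k = 1.
At 72°: h = 0.3895, k = 2.567; principal scales a = 2.567, b = 0.3895.
sin(ω/2) = (a − b)/(a + b) = 2.178/2.957 = 0.7365, so ω = 2 arcsin(0.7365) ≈ 94.9°.

94.9°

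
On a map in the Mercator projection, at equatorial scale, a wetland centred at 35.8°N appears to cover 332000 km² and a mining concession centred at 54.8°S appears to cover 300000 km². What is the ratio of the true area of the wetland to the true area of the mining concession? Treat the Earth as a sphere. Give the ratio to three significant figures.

Since Mercator area scale is 1/cos²φ, the true area equals the apparent area multiplied by cos²φ.
True area of wetland: 332000 × cos²(35.8°) = 332000 × 0.6578 = 218400 km².
True area of mining concession: 300000 × cos²(54.8°) = 300000 × 0.3323 = 99680 km².
Ratio = 218400 / 99680 ≈ 2.19.

2.19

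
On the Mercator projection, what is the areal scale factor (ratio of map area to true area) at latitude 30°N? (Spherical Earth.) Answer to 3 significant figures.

1.33

Mercator is conformal, so the point scale is isotropic: h = k = sec φ = 1/cos φ.
Areal scale = k² = sec²φ = 1/cos²(30°) = 1/0.8660² = 1.333.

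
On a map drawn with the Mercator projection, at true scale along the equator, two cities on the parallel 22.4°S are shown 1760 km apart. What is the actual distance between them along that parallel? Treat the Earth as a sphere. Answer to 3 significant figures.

For Mercator, h = k = sec φ (a conformal cylindrical projection has a single point scale, 1/cos φ).
Along the parallel at 22.4°, map distances are exaggerated by k = sec 22.4° = 1.082.
True distance = 1760 / 1.082 = 1760 × cos 22.4° ≈ 1630 km.

1630 km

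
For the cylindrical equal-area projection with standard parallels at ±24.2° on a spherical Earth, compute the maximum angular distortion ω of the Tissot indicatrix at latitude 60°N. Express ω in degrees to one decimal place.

For cylindrical equal-area with standard parallel φ₀, h = cos φ / cos φ₀ and k = cos φ₀ / cos φ, so h·k = 1.
At 60°: h = 0.5482, k = 1.824; principal scales a = 1.824, b = 0.5482.
sin(ω/2) = (a − b)/(a + b) = 1.276/2.372 = 0.5379, so ω = 2 arcsin(0.5379) ≈ 65.1°.

65.1°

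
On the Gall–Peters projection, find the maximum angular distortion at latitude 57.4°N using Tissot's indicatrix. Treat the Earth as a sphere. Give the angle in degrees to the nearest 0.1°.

30.8°

Gall–Peters is a cylindrical equal-area projection with standard parallels at ±45°. A cylindrical equal-area projection with standard parallel φ₀ has meridian scale h = cos φ / cos φ₀ and parallel scale k = cos φ₀ / cos φ (so areas are preserved, h·k = 1).
At 57.4°: h = 0.7619, k = 1.312; principal scales a = 1.312, b = 0.7619.
sin(ω/2) = (a − b)/(a + b) = 0.5505/2.074 = 0.2654, so ω = 2 arcsin(0.2654) ≈ 30.8°.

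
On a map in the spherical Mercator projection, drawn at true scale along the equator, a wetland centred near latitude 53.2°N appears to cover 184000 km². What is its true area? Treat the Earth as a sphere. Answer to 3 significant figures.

66000 km²

Mercator is conformal, so the point scale is isotropic: h = k = sec φ = 1/cos φ.
Areal scale = k² = sec²φ = 1/cos²(53.2°) = 1/0.5990² = 2.787.
True area = apparent / (areal scale) = 184000 / 2.787 ≈ 66000 km².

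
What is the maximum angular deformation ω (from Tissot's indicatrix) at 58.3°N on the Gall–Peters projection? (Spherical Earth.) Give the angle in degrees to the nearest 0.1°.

33.5°

Gall–Peters is a cylindrical equal-area projection with standard parallels at ±45°. A cylindrical equal-area projection with standard parallel φ₀ has meridian scale h = cos φ / cos φ₀ and parallel scale k = cos φ₀ / cos φ (so areas are preserved, h·k = 1).
At 58.3°: h = 0.7431, k = 1.346; principal scales a = 1.346, b = 0.7431.
sin(ω/2) = (a − b)/(a + b) = 0.6025/2.089 = 0.2885, so ω = 2 arcsin(0.2885) ≈ 33.5°.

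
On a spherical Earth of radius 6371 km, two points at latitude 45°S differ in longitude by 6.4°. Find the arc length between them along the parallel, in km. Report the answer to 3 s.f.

503 km

Arc length along a parallel = R cos φ · Δλ (with Δλ in radians).
= 6371 × cos 45° × (6.4° × π/180) = 6371 × 0.7071 × 0.1117 ≈ 503 km.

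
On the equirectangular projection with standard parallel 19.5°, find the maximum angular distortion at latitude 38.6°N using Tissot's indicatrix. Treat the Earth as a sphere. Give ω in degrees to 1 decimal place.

The equidistant cylindrical projection with φ₀ = 19.5° has h = 1 (meridians true) and k = cos φ₀ / cos φ along parallels.
At 38.6°: h = 1.000, k = 1.206; principal scales a = 1.206, b = 1.000.
sin(ω/2) = (a − b)/(a + b) = 0.2062/2.206 = 0.09345, so ω = 2 arcsin(0.09345) ≈ 10.7°.

10.7°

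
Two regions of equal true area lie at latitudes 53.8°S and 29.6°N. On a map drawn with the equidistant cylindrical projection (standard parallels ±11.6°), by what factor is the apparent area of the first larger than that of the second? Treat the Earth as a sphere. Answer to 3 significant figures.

1.47

In the equirectangular projection with standard parallel φ₀ = 11.6° (x = Rλ cos φ₀, y = Rφ), meridians are true-scale (h = 1) and the parallel scale is k = cos φ₀ / cos φ.
Areal scale at 53.8°: h·k = 1.000 × 1.659 = 1.659.
Areal scale at 29.6°: h·k = 1.000 × 1.127 = 1.127.
Ratio = 1.659/1.127 ≈ 1.47.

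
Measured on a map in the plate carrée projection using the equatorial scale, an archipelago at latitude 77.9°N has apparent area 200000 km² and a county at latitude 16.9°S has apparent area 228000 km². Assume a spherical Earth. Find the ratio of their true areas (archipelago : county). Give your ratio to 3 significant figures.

0.192

On the plate carrée, areal scale = h·k = 1 × sec φ, so true area = apparent × cos φ.
True area of archipelago: 200000 × cos(77.9°) = 200000 × 0.2096 = 41920 km².
True area of county: 228000 × cos(16.9°) = 228000 × 0.9568 = 218200 km².
Ratio = 41920 / 218200 ≈ 0.192.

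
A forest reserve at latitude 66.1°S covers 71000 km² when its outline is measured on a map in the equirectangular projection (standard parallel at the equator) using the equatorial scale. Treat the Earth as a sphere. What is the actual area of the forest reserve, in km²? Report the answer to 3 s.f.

28800 km²

Plate carrée maps x = Rλ, y = Rφ. The meridian scale is h = 1 and the parallel scale is k = 1/cos φ = sec φ.
Areal scale = h·k = 1 × sec φ; at 66.1°, h = 1.000, k = 2.468, so h·k = 2.468.
True area = apparent / (areal scale) = 71000 / 2.468 ≈ 28800 km².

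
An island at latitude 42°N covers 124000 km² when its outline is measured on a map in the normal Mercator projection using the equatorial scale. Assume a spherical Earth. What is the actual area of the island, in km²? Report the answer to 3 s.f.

68500 km²

Mercator is conformal, so the point scale is isotropic: h = k = sec φ = 1/cos φ.
Areal scale = k² = sec²φ = 1/cos²(42°) = 1/0.7431² = 1.811.
True area = apparent / (areal scale) = 124000 / 1.811 ≈ 68500 km².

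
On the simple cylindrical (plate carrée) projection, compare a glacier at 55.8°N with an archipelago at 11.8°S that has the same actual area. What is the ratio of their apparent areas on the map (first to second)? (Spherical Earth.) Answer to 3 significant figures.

1.74

In the plate carrée (x = Rλ, y = Rφ), meridians are true-scale (h = 1) and parallels are stretched by k = sec φ.
Areal scale at 55.8°: h·k = 1.000 × 1.779 = 1.779.
Areal scale at 11.8°: h·k = 1.000 × 1.022 = 1.022.
Ratio = 1.779/1.022 ≈ 1.74.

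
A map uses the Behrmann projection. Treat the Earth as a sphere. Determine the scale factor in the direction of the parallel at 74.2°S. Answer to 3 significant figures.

Behrmann is a cylindrical equal-area projection with standard parallels at ±30°. For cylindrical equal-area with standard parallel φ₀, h = cos φ / cos φ₀ and k = cos φ₀ / cos φ, so h·k = 1.
k = cos 30° / cos 74.2° = 0.8660/0.2723 = 3.181.

3.18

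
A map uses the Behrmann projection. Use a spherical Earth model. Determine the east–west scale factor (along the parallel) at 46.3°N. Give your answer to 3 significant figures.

The Behrmann projection is cylindrical equal-area with φ₀ = 30°. Cylindrical equal-area (φ₀ = 30°): h = cos φ / cos 30° along meridians, k = cos 30° / cos φ along parallels; h·k = 1.
k = cos 30° / cos 46.3° = 0.8660/0.6909 = 1.254.

1.25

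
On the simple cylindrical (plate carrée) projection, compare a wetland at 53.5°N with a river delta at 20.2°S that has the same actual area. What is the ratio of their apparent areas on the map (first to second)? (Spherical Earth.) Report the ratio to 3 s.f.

Plate carrée maps x = Rλ, y = Rφ. The meridian scale is h = 1 and the parallel scale is k = 1/cos φ = sec φ.
Areal scale at 53.5°: h·k = 1.000 × 1.681 = 1.681.
Areal scale at 20.2°: h·k = 1.000 × 1.066 = 1.066.
Ratio = 1.681/1.066 ≈ 1.58.

1.58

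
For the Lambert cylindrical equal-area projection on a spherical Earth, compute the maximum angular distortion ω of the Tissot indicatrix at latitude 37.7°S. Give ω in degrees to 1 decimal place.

The Lambert cylindrical equal-area projection is the cylindrical equal-area projection with its standard parallel at the equator (φ₀ = 0). For cylindrical equal-area with standard parallel φ₀, h = cos φ / cos φ₀ and k = cos φ₀ / cos φ, so h·k = 1.
At 37.7°: h = 0.7912, k = 1.264; principal scales a = 1.264, b = 0.7912.
sin(ω/2) = (a − b)/(a + b) = 0.4726/2.055 = 0.2300, so ω = 2 arcsin(0.2300) ≈ 26.6°.

26.6°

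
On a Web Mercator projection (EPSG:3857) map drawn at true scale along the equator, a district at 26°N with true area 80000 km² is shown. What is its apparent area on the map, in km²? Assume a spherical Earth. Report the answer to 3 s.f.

Mercator is conformal, so the point scale is isotropic: h = k = sec φ = 1/cos φ.
Areal scale = k² = sec²φ = 1/cos²(26°) = 1/0.8988² = 1.238.
Apparent area = 80000 × 1.238 ≈ 99000 km².

99000 km²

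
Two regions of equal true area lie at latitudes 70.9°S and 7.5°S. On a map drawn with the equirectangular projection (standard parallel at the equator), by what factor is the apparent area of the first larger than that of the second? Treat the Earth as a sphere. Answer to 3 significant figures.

In the plate carrée (x = Rλ, y = Rφ), meridians are true-scale (h = 1) and parallels are stretched by k = sec φ.
Areal scale at 70.9°: h·k = 1.000 × 3.056 = 3.056.
Areal scale at 7.5°: h·k = 1.000 × 1.009 = 1.009.
Ratio = 3.056/1.009 ≈ 3.03.

3.03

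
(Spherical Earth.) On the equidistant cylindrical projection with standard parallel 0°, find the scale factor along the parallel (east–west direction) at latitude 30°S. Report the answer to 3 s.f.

1.15

Plate carrée maps x = Rλ, y = Rφ. The meridian scale is h = 1 and the parallel scale is k = 1/cos φ = sec φ.
k = 1/cos 30° = 1/0.8660 = 1.155.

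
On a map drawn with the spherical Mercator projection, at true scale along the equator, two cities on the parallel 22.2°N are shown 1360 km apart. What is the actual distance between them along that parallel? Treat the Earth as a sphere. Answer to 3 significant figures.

Mercator is conformal, so the point scale is isotropic: h = k = sec φ = 1/cos φ.
Along the parallel at 22.2°, map distances are exaggerated by k = sec 22.2° = 1.080.
True distance = 1360 / 1.080 = 1360 × cos 22.2° ≈ 1260 km.

1260 km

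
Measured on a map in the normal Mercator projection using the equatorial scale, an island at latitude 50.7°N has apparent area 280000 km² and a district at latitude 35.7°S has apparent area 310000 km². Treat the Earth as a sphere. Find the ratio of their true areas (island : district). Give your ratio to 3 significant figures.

On Mercator the areal scale is sec²φ, so true area = apparent × cos²φ.
True area of island: 280000 × cos²(50.7°) = 280000 × 0.4012 = 112300 km².
True area of district: 310000 × cos²(35.7°) = 310000 × 0.6595 = 204400 km².
Ratio = 112300 / 204400 ≈ 0.549.

0.549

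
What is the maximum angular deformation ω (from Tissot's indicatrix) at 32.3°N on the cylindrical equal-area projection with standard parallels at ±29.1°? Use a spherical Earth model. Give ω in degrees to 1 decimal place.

A cylindrical equal-area projection with standard parallel φ₀ has meridian scale h = cos φ / cos φ₀ and parallel scale k = cos φ₀ / cos φ (so areas are preserved, h·k = 1).
At 32.3°: h = 0.9674, k = 1.034; principal scales a = 1.034, b = 0.9674.
sin(ω/2) = (a − b)/(a + b) = 0.06636/2.001 = 0.03316, so ω = 2 arcsin(0.03316) ≈ 3.8°.

3.8°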